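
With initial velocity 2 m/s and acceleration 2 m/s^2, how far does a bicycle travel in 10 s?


Given: v0 = 2 m/s, a = 2 m/s^2, t = 10 s
Using s = v0*t + (1/2)*a*t^2
s = 2*10 + (1/2)*2*10^2
s = 20 + (1/2)*200
s = 20 + 100
s = 120

120 m


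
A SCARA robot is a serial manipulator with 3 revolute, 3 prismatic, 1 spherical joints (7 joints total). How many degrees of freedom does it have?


Given: serial robot with 3 revolute, 3 prismatic, 1 spherical joints
DOF contribution per joint type: revolute=1, prismatic=1, spherical=3, fixed=0
DOF = 3*1 + 3*1 + 1*3
DOF = 9

9


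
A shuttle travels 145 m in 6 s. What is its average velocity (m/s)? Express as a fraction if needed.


Given: distance d = 145 m, time t = 6 s
Using v = d / t
v = 145 / 6
v = 145/6 m/s

145/6 m/s


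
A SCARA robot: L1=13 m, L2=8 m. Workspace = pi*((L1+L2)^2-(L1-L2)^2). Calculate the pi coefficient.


Given: L1 = 13, L2 = 8
(L1+L2)^2 = (21)^2 = 441
(L1-L2)^2 = (5)^2 = 25
Difference = 441 - 25 = 416
This equals 4*L1*L2 = 4*13*8 = 416
Workspace area = 416*pi

416


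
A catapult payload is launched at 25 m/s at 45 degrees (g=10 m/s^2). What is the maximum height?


Given: v0 = 25 m/s, theta = 45 deg, g = 10 m/s^2
sin^2(45) = 1/2
Using H = v0^2 * sin^2(theta) / (2*g)
H = 25^2 * 1/2 / (2*10)
H = 625 * 1/2 / 20
H = 625/2 / 20
H = 125/8 m

125/8 m


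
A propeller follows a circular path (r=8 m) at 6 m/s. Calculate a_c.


Given: v = 6 m/s, r = 8 m
Using a_c = v^2 / r
a_c = 6^2 / 8
a_c = 36 / 8
a_c = 9/2 m/s^2

9/2 m/s^2


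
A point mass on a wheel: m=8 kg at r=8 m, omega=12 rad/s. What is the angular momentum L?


Given: m = 8 kg, r = 8 m, omega = 12 rad/s
For a point mass: I = m*r^2
I = 8*8^2 = 8*64 = 512
L = I*omega = 512*12
L = 6144 kg*m^2/s

6144 kg*m^2/s


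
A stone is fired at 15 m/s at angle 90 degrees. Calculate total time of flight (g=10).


Given: v0 = 15 m/s, theta = 90 deg, g = 10 m/s^2
sin(90) = 1
Using T = 2*v0*sin(theta) / g
T = 2*15*1 / 10
T = 30 / 10
T = 3 s

3 s


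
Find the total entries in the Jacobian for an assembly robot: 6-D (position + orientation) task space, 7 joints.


Given: task space dimension = 6, joints = 7
Jacobian is a 6 x 7 matrix
Total entries = rows * columns
Total = 6 * 7
Total = 42

42


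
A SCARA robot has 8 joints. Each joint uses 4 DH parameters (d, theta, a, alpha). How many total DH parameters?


Given: 8 joints, 4 DH parameters per joint (d, theta, a, alpha)
Total DH parameters = number_of_joints * 4
Total = 8 * 4
Total = 32

32


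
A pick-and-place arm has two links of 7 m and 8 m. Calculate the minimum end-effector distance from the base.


Given: L1 = 7 m, L2 = 8 m
For a 2-link planar arm, min reach = |L1 - L2| (second link folded back)
Min reach = |7 - 8|
Min reach = 1 m

1 m


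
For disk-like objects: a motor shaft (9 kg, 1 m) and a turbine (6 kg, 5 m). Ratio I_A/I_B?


Given: M1=9 kg, R1=1 m, M2=6 kg, R2=5 m
For a disk: I = (1/2)*M*R^2, so I_A/I_B = (M1*R1^2)/(M2*R2^2)
M1*R1^2 = 9*1 = 9
M2*R2^2 = 6*25 = 150
I_A/I_B = 9/150 = 3/50

3/50


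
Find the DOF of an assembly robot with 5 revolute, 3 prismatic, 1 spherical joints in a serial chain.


Given: serial robot with 5 revolute, 3 prismatic, 1 spherical joints
DOF contribution per joint type: revolute=1, prismatic=1, spherical=3, fixed=0
DOF = 5*1 + 3*1 + 1*3
DOF = 11

11


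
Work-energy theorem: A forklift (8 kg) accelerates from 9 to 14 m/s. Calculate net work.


Given: m = 8 kg, v0 = 9 m/s, v = 14 m/s
Using W = (1/2)*m*(v^2 - v0^2)
v^2 = 14^2 = 196
v0^2 = 9^2 = 81
v^2 - v0^2 = 196 - 81 = 115
W = (1/2)*8*115 = 460 J

460 J


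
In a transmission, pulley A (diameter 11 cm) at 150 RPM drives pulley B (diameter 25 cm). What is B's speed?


Given: D1 = 11 cm, w1 = 150 RPM, D2 = 25 cm
Using D1*w1 = D2*w2
w2 = D1*w1 / D2
w2 = 11*150 / 25
w2 = 1650 / 25
w2 = 66 RPM

66 RPM


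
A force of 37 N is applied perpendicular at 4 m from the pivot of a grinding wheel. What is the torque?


Given: F = 37 N, r = 4 m, angle = 90 deg (perpendicular)
Using tau = F * r * sin(90)
sin(90) = 1
tau = 37 * 4 * 1
tau = 148 Nm

148 Nm


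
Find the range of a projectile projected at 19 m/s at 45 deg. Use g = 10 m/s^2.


Given: v0 = 19 m/s, theta = 45 deg, g = 10 m/s^2
sin(2*45) = sin(90) = 1
Using R = v0^2 * sin(2*theta) / g
R = 19^2 * 1 / 10
R = 361 / 10
R = 361/10 m

361/10 m


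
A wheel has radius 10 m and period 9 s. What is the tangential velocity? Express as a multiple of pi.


Given: radius r = 10 m, period T = 9 s
Using v = 2*pi*r / T
v = 2*pi*10 / 9
v = 20*pi / 9
v = 20/9*pi m/s

20/9*pi m/s


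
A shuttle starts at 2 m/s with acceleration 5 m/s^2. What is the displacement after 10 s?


Given: v0 = 2 m/s, a = 5 m/s^2, t = 10 s
Using s = v0*t + (1/2)*a*t^2
s = 2*10 + (1/2)*5*10^2
s = 20 + (1/2)*500
s = 20 + 250
s = 270

270 m


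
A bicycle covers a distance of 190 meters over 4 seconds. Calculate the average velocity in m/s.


Given: distance d = 190 m, time t = 4 s
Using v = d / t
v = 190 / 4
v = 95/2 m/s

95/2 m/s


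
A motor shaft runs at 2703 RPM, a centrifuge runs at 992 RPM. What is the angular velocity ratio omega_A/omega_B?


Given: RPM_A = 2703, RPM_B = 992
omega = 2*pi*RPM/60, so omega_A/omega_B = RPM_A / RPM_B
omega_A/omega_B = 2703 / 992
omega_A/omega_B = 2703/992

2703/992


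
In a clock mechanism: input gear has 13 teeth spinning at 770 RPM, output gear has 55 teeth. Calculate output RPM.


Given: N1 = 13 teeth, w1 = 770 RPM, N2 = 55 teeth
Using N1*w1 = N2*w2
w2 = N1*w1 / N2
w2 = 13*770 / 55
w2 = 10010 / 55
w2 = 182 RPM

182 RPM


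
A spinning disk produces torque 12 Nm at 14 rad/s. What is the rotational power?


Given: tau = 12 Nm, omega = 14 rad/s
Using P = tau * omega
P = 12 * 14
P = 168 W

168 W


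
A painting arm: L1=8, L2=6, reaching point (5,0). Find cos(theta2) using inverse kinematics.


Given: L1 = 8, L2 = 6, target (x, y) = (5, 0)
Using cos(theta2) = (x^2 + y^2 - L1^2 - L2^2) / (2*L1*L2)
x^2 + y^2 = 5^2 + 0 = 25
L1^2 + L2^2 = 64 + 36 = 100
Numerator = 25 - 100 = -75
Denominator = 2*8*6 = 96
cos(theta2) = -75/96 = -25/32

-25/32


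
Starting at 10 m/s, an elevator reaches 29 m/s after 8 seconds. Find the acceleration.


Given: initial velocity v0 = 10 m/s, final velocity v = 29 m/s, time t = 8 s
Using a = (v - v0) / t
a = (29 - 10) / 8
a = 19 / 8
a = 19/8 m/s^2

19/8 m/s^2


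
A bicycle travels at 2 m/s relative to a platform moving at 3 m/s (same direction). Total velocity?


Given: object velocity = 2 m/s, platform velocity = 3 m/s (same direction)
Using classical velocity addition: v_total = v_object + v_platform
v_total = 2 + 3
v_total = 5 m/s

5 m/s


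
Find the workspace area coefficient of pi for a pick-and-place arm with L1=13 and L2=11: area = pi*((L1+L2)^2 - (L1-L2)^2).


Given: L1 = 13, L2 = 11
(L1+L2)^2 = (24)^2 = 576
(L1-L2)^2 = (2)^2 = 4
Difference = 576 - 4 = 572
This equals 4*L1*L2 = 4*13*11 = 572
Workspace area = 572*pi

572


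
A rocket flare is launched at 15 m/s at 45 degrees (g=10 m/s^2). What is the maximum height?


Given: v0 = 15 m/s, theta = 45 deg, g = 10 m/s^2
sin^2(45) = 1/2
Using H = v0^2 * sin^2(theta) / (2*g)
H = 15^2 * 1/2 / (2*10)
H = 225 * 1/2 / 20
H = 225/2 / 20
H = 45/8 m

45/8 m


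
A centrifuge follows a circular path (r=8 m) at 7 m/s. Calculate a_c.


Given: v = 7 m/s, r = 8 m
Using a_c = v^2 / r
a_c = 7^2 / 8
a_c = 49 / 8
a_c = 49/8 m/s^2

49/8 m/s^2


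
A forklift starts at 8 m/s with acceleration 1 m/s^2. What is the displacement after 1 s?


Given: v0 = 8 m/s, a = 1 m/s^2, t = 1 s
Using s = v0*t + (1/2)*a*t^2
s = 8*1 + (1/2)*1*1^2
s = 8 + (1/2)*1
s = 8 + 1/2
s = 17/2

17/2 m


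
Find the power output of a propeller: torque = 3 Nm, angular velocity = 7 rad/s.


Given: tau = 3 Nm, omega = 7 rad/s
Using P = tau * omega
P = 3 * 7
P = 21 W

21 W


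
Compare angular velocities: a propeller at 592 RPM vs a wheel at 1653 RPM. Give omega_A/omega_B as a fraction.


Given: RPM_A = 592, RPM_B = 1653
omega = 2*pi*RPM/60, so omega_A/omega_B = RPM_A / RPM_B
omega_A/omega_B = 592 / 1653
omega_A/omega_B = 592/1653

592/1653


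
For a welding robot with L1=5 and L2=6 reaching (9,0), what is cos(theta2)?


Given: L1 = 5, L2 = 6, target (x, y) = (9, 0)
Using cos(theta2) = (x^2 + y^2 - L1^2 - L2^2) / (2*L1*L2)
x^2 + y^2 = 9^2 + 0 = 81
L1^2 + L2^2 = 25 + 36 = 61
Numerator = 81 - 61 = 20
Denominator = 2*5*6 = 60
cos(theta2) = 20/60 = 1/3

1/3


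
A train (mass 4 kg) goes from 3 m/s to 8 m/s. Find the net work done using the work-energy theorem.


Given: m = 4 kg, v0 = 3 m/s, v = 8 m/s
Using W = (1/2)*m*(v^2 - v0^2)
v^2 = 8^2 = 64
v0^2 = 3^2 = 9
v^2 - v0^2 = 64 - 9 = 55
W = (1/2)*4*55 = 110 J

110 J


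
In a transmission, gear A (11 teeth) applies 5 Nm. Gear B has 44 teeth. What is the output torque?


Given: N1 = 11, N2 = 44, T1 = 5 Nm
Using T2/T1 = N2/N1
T2 = T1 * N2 / N1
T2 = 5 * 44 / 11
T2 = 220 / 11
T2 = 20 Nm

20 Nm


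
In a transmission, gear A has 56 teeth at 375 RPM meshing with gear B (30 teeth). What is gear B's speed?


Given: N1 = 56 teeth, w1 = 375 RPM, N2 = 30 teeth
Using N1*w1 = N2*w2
w2 = N1*w1 / N2
w2 = 56*375 / 30
w2 = 21000 / 30
w2 = 700 RPM

700 RPM


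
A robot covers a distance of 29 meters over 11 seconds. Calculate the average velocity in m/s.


Given: distance d = 29 m, time t = 11 s
Using v = d / t
v = 29 / 11
v = 29/11 m/s

29/11 m/s


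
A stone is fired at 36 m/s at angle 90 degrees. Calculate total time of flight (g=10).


Given: v0 = 36 m/s, theta = 90 deg, g = 10 m/s^2
sin(90) = 1
Using T = 2*v0*sin(theta) / g
T = 2*36*1 / 10
T = 72 / 10
T = 36/5 s

36/5 s


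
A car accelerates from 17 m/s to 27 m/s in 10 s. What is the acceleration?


Given: initial velocity v0 = 17 m/s, final velocity v = 27 m/s, time t = 10 s
Using a = (v - v0) / t
a = (27 - 17) / 10
a = 10 / 10
a = 1 m/s^2

1 m/s^2


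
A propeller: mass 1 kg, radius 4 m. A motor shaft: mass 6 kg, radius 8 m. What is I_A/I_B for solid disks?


Given: M1=1 kg, R1=4 m, M2=6 kg, R2=8 m
For a disk: I = (1/2)*M*R^2, so I_A/I_B = (M1*R1^2)/(M2*R2^2)
M1*R1^2 = 1*16 = 16
M2*R2^2 = 6*64 = 384
I_A/I_B = 16/384 = 1/24

1/24


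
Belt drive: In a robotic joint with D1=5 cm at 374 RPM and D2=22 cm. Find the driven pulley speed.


Given: D1 = 5 cm, w1 = 374 RPM, D2 = 22 cm
Using D1*w1 = D2*w2
w2 = D1*w1 / D2
w2 = 5*374 / 22
w2 = 1870 / 22
w2 = 85 RPM

85 RPM


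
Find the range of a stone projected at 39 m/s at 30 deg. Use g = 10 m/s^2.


Given: v0 = 39 m/s, theta = 30 deg, g = 10 m/s^2
sin(2*30) = sin(60) = sqrt(3)/2
Using R = v0^2 * sin(2*theta) / g
R = 39^2 * (sqrt(3)/2) / 10
R = 1521 * sqrt(3) / 20
R = 1521/20*sqrt(3) m

1521/20*sqrt(3) m


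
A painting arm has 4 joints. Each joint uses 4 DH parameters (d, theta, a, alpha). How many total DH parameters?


Given: 4 joints, 4 DH parameters per joint (d, theta, a, alpha)
Total DH parameters = number_of_joints * 4
Total = 4 * 4
Total = 16

16


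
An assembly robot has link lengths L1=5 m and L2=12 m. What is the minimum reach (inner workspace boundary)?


Given: L1 = 5 m, L2 = 12 m
For a 2-link planar arm, min reach = |L1 - L2| (second link folded back)
Min reach = |5 - 12|
Min reach = 7 m

7 m


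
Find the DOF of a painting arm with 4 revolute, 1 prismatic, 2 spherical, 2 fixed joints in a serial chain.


Given: serial robot with 4 revolute, 1 prismatic, 2 spherical, 2 fixed joints
DOF contribution per joint type: revolute=1, prismatic=1, spherical=3, fixed=0
DOF = 4*1 + 1*1 + 2*3 + 2*0
DOF = 11

11


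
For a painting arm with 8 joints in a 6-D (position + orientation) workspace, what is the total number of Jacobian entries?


Given: task space dimension = 6, joints = 8
Jacobian is a 6 x 8 matrix
Total entries = rows * columns
Total = 6 * 8
Total = 48

48


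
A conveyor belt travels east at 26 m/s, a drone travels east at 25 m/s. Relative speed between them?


Given: v_A = 26 m/s east, v_B = 25 m/s east
Both move in the same direction; relative speed = |v_A - v_B|
|26 - 25| = |1|
= 1 m/s

1 m/s


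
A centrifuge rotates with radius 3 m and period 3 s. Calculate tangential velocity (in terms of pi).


Given: radius r = 3 m, period T = 3 s
Using v = 2*pi*r / T
v = 2*pi*3 / 3
v = 6*pi / 3
v = 2*pi m/s

2*pi m/s


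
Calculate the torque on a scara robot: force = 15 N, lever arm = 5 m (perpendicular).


Given: F = 15 N, r = 5 m, angle = 90 deg (perpendicular)
Using tau = F * r * sin(90)
sin(90) = 1
tau = 15 * 5 * 1
tau = 75 Nm

75 Nm


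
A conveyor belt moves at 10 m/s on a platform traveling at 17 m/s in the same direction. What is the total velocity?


Given: object velocity = 10 m/s, platform velocity = 17 m/s (same direction)
Using classical velocity addition: v_total = v_object + v_platform
v_total = 10 + 17
v_total = 27 m/s

27 m/s


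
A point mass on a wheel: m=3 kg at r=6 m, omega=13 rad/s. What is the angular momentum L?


Given: m = 3 kg, r = 6 m, omega = 13 rad/s
For a point mass: I = m*r^2
I = 3*6^2 = 3*36 = 108
L = I*omega = 108*13
L = 1404 kg*m^2/s

1404 kg*m^2/s


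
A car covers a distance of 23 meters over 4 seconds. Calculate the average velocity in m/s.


Given: distance d = 23 m, time t = 4 s
Using v = d / t
v = 23 / 4
v = 23/4 m/s

23/4 m/s


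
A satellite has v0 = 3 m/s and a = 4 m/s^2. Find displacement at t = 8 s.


Given: v0 = 3 m/s, a = 4 m/s^2, t = 8 s
Using s = v0*t + (1/2)*a*t^2
s = 3*8 + (1/2)*4*8^2
s = 24 + (1/2)*256
s = 24 + 128
s = 152

152 m


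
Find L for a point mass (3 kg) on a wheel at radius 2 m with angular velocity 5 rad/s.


Given: m = 3 kg, r = 2 m, omega = 5 rad/s
For a point mass: I = m*r^2
I = 3*2^2 = 3*4 = 12
L = I*omega = 12*5
L = 60 kg*m^2/s

60 kg*m^2/s


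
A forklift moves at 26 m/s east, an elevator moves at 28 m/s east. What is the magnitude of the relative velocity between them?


Given: v_A = 26 m/s east, v_B = 28 m/s east
Both move in the same direction; relative speed = |v_A - v_B|
|26 - 28| = |-2|
= 2 m/s

2 m/s


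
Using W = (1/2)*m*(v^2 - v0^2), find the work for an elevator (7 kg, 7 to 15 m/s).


Given: m = 7 kg, v0 = 7 m/s, v = 15 m/s
Using W = (1/2)*m*(v^2 - v0^2)
v^2 = 15^2 = 225
v0^2 = 7^2 = 49
v^2 - v0^2 = 225 - 49 = 176
W = (1/2)*7*176 = 616 J

616 J


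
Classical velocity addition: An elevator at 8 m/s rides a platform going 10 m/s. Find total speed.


Given: object velocity = 8 m/s, platform velocity = 10 m/s (same direction)
Using classical velocity addition: v_total = v_object + v_platform
v_total = 8 + 10
v_total = 18 m/s

18 m/s


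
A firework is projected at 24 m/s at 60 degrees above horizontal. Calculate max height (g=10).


Given: v0 = 24 m/s, theta = 60 deg, g = 10 m/s^2
sin^2(60) = 3/4
Using H = v0^2 * sin^2(theta) / (2*g)
H = 24^2 * 3/4 / (2*10)
H = 576 * 3/4 / 20
H = 432 / 20
H = 108/5 m

108/5 m


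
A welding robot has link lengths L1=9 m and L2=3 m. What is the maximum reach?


Given: L1 = 9 m, L2 = 3 m
For a 2-link planar arm, max reach = L1 + L2 (fully extended)
Max reach = 9 + 3
Max reach = 12 m

12 m


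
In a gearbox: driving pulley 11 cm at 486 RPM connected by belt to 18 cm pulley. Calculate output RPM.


Given: D1 = 11 cm, w1 = 486 RPM, D2 = 18 cm
Using D1*w1 = D2*w2
w2 = D1*w1 / D2
w2 = 11*486 / 18
w2 = 5346 / 18
w2 = 297 RPM

297 RPM


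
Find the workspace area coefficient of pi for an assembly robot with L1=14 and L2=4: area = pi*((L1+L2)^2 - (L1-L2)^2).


Given: L1 = 14, L2 = 4
(L1+L2)^2 = (18)^2 = 324
(L1-L2)^2 = (10)^2 = 100
Difference = 324 - 100 = 224
This equals 4*L1*L2 = 4*14*4 = 224
Workspace area = 224*pi

224


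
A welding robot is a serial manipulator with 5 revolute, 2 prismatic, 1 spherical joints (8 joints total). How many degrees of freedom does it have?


Given: serial robot with 5 revolute, 2 prismatic, 1 spherical joints
DOF contribution per joint type: revolute=1, prismatic=1, spherical=3, fixed=0
DOF = 5*1 + 2*1 + 1*3
DOF = 10

10


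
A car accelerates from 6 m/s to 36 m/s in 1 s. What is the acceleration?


Given: initial velocity v0 = 6 m/s, final velocity v = 36 m/s, time t = 1 s
Using a = (v - v0) / t
a = (36 - 6) / 1
a = 30 / 1
a = 30 m/s^2

30 m/s^2


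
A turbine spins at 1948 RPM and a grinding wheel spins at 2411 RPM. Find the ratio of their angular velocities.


Given: RPM_A = 1948, RPM_B = 2411
omega = 2*pi*RPM/60, so omega_A/omega_B = RPM_A / RPM_B
omega_A/omega_B = 1948 / 2411
omega_A/omega_B = 1948/2411

1948/2411


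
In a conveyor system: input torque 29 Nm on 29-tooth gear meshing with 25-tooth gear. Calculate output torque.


Given: N1 = 29, N2 = 25, T1 = 29 Nm
Using T2/T1 = N2/N1
T2 = T1 * N2 / N1
T2 = 29 * 25 / 29
T2 = 725 / 29
T2 = 25 Nm

25 Nm


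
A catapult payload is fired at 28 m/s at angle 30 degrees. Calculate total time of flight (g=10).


Given: v0 = 28 m/s, theta = 30 deg, g = 10 m/s^2
sin(30) = 1/2
Using T = 2*v0*sin(theta) / g
T = 2*28*1/2 / 10
T = 28 / 10
T = 14/5 s

14/5 s


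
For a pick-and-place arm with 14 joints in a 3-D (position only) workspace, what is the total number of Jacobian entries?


Given: task space dimension = 3, joints = 14
Jacobian is a 3 x 14 matrix
Total entries = rows * columns
Total = 3 * 14
Total = 42

42


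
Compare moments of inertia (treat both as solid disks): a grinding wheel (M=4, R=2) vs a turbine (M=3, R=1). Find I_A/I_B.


Given: M1=4 kg, R1=2 m, M2=3 kg, R2=1 m
For a disk: I = (1/2)*M*R^2, so I_A/I_B = (M1*R1^2)/(M2*R2^2)
M1*R1^2 = 4*4 = 16
M2*R2^2 = 3*1 = 3
I_A/I_B = 16/3 = 16/3

16/3


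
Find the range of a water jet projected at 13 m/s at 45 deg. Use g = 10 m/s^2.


Given: v0 = 13 m/s, theta = 45 deg, g = 10 m/s^2
sin(2*45) = sin(90) = 1
Using R = v0^2 * sin(2*theta) / g
R = 13^2 * 1 / 10
R = 169 / 10
R = 169/10 m

169/10 m


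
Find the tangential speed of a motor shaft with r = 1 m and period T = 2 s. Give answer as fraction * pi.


Given: radius r = 1 m, period T = 2 s
Using v = 2*pi*r / T
v = 2*pi*1 / 2
v = 2*pi / 2
v = 1*pi m/s

1*pi m/s


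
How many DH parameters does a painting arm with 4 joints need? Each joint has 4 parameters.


Given: 4 joints, 4 DH parameters per joint (d, theta, a, alpha)
Total DH parameters = number_of_joints * 4
Total = 4 * 4
Total = 16

16


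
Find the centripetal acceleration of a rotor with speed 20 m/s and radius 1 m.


Given: v = 20 m/s, r = 1 m
Using a_c = v^2 / r
a_c = 20^2 / 1
a_c = 400 / 1
a_c = 400 m/s^2

400 m/s^2


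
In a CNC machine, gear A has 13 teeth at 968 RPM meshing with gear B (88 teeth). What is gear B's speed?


Given: N1 = 13 teeth, w1 = 968 RPM, N2 = 88 teeth
Using N1*w1 = N2*w2
w2 = N1*w1 / N2
w2 = 13*968 / 88
w2 = 12584 / 88
w2 = 143 RPM

143 RPM


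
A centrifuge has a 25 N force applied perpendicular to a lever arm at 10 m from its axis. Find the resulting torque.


Given: F = 25 N, r = 10 m, angle = 90 deg (perpendicular)
Using tau = F * r * sin(90)
sin(90) = 1
tau = 25 * 10 * 1
tau = 250 Nm

250 Nm


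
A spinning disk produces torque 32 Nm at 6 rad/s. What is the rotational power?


Given: tau = 32 Nm, omega = 6 rad/s
Using P = tau * omega
P = 32 * 6
P = 192 W

192 W


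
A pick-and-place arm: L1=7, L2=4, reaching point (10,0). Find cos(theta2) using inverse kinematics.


Given: L1 = 7, L2 = 4, target (x, y) = (10, 0)
Using cos(theta2) = (x^2 + y^2 - L1^2 - L2^2) / (2*L1*L2)
x^2 + y^2 = 10^2 + 0 = 100
L1^2 + L2^2 = 49 + 16 = 65
Numerator = 100 - 65 = 35
Denominator = 2*7*4 = 56
cos(theta2) = 35/56 = 5/8

5/8


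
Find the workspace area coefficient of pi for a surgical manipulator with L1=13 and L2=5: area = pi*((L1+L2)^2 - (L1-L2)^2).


Given: L1 = 13, L2 = 5
(L1+L2)^2 = (18)^2 = 324
(L1-L2)^2 = (8)^2 = 64
Difference = 324 - 64 = 260
This equals 4*L1*L2 = 4*13*5 = 260
Workspace area = 260*pi

260


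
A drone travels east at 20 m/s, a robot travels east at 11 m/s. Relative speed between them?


Given: v_A = 20 m/s east, v_B = 11 m/s east
Both move in the same direction; relative speed = |v_A - v_B|
|20 - 11| = |9|
= 9 m/s

9 m/s


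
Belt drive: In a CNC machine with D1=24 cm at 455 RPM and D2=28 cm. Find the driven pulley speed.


Given: D1 = 24 cm, w1 = 455 RPM, D2 = 28 cm
Using D1*w1 = D2*w2
w2 = D1*w1 / D2
w2 = 24*455 / 28
w2 = 10920 / 28
w2 = 390 RPM

390 RPM


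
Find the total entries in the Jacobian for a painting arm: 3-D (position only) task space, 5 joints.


Given: task space dimension = 3, joints = 5
Jacobian is a 3 x 5 matrix
Total entries = rows * columns
Total = 3 * 5
Total = 15

15


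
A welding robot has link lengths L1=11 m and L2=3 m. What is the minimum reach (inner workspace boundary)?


Given: L1 = 11 m, L2 = 3 m
For a 2-link planar arm, min reach = |L1 - L2| (second link folded back)
Min reach = |11 - 3|
Min reach = 8 m

8 m


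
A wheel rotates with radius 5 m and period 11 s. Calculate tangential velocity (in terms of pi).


Given: radius r = 5 m, period T = 11 s
Using v = 2*pi*r / T
v = 2*pi*5 / 11
v = 10*pi / 11
v = 10/11*pi m/s

10/11*pi m/s


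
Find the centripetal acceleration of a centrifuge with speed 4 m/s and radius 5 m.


Given: v = 4 m/s, r = 5 m
Using a_c = v^2 / r
a_c = 4^2 / 5
a_c = 16 / 5
a_c = 16/5 m/s^2

16/5 m/s^2


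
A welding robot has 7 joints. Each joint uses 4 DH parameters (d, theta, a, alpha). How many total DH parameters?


Given: 7 joints, 4 DH parameters per joint (d, theta, a, alpha)
Total DH parameters = number_of_joints * 4
Total = 7 * 4
Total = 28

28


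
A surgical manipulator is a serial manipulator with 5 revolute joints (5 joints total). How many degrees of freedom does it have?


Given: serial robot with 5 revolute joints
DOF contribution per joint type: revolute=1, prismatic=1, spherical=3, fixed=0
DOF = 5*1
DOF = 5

5


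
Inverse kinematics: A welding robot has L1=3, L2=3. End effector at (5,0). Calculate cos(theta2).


Given: L1 = 3, L2 = 3, target (x, y) = (5, 0)
Using cos(theta2) = (x^2 + y^2 - L1^2 - L2^2) / (2*L1*L2)
x^2 + y^2 = 5^2 + 0 = 25
L1^2 + L2^2 = 9 + 9 = 18
Numerator = 25 - 18 = 7
Denominator = 2*3*3 = 18
cos(theta2) = 7/18 = 7/18

7/18


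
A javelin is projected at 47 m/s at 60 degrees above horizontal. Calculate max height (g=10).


Given: v0 = 47 m/s, theta = 60 deg, g = 10 m/s^2
sin^2(60) = 3/4
Using H = v0^2 * sin^2(theta) / (2*g)
H = 47^2 * 3/4 / (2*10)
H = 2209 * 3/4 / 20
H = 6627/4 / 20
H = 6627/80 m

6627/80 m


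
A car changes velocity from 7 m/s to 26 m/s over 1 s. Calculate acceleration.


Given: initial velocity v0 = 7 m/s, final velocity v = 26 m/s, time t = 1 s
Using a = (v - v0) / t
a = (26 - 7) / 1
a = 19 / 1
a = 19 m/s^2

19 m/s^2


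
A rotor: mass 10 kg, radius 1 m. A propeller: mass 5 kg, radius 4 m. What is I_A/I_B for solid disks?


Given: M1=10 kg, R1=1 m, M2=5 kg, R2=4 m
For a disk: I = (1/2)*M*R^2, so I_A/I_B = (M1*R1^2)/(M2*R2^2)
M1*R1^2 = 10*1 = 10
M2*R2^2 = 5*16 = 80
I_A/I_B = 10/80 = 1/8

1/8


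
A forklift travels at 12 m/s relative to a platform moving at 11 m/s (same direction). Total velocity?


Given: object velocity = 12 m/s, platform velocity = 11 m/s (same direction)
Using classical velocity addition: v_total = v_object + v_platform
v_total = 12 + 11
v_total = 23 m/s

23 m/s


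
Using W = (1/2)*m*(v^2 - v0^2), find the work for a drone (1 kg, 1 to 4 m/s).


Given: m = 1 kg, v0 = 1 m/s, v = 4 m/s
Using W = (1/2)*m*(v^2 - v0^2)
v^2 = 4^2 = 16
v0^2 = 1^2 = 1
v^2 - v0^2 = 16 - 1 = 15
W = (1/2)*1*15 = 15/2 J

15/2 J


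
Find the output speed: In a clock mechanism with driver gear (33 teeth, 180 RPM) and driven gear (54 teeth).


Given: N1 = 33 teeth, w1 = 180 RPM, N2 = 54 teeth
Using N1*w1 = N2*w2
w2 = N1*w1 / N2
w2 = 33*180 / 54
w2 = 5940 / 54
w2 = 110 RPM

110 RPM


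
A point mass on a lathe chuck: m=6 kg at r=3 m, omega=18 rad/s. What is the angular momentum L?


Given: m = 6 kg, r = 3 m, omega = 18 rad/s
For a point mass: I = m*r^2
I = 6*3^2 = 6*9 = 54
L = I*omega = 54*18
L = 972 kg*m^2/s

972 kg*m^2/s


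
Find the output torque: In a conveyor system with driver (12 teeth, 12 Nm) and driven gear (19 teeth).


Given: N1 = 12, N2 = 19, T1 = 12 Nm
Using T2/T1 = N2/N1
T2 = T1 * N2 / N1
T2 = 12 * 19 / 12
T2 = 228 / 12
T2 = 19 Nm

19 Nm


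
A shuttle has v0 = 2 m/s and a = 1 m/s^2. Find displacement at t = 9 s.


Given: v0 = 2 m/s, a = 1 m/s^2, t = 9 s
Using s = v0*t + (1/2)*a*t^2
s = 2*9 + (1/2)*1*9^2
s = 18 + (1/2)*81
s = 18 + 81/2
s = 117/2

117/2 m


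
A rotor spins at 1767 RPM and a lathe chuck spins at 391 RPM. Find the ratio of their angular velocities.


Given: RPM_A = 1767, RPM_B = 391
omega = 2*pi*RPM/60, so omega_A/omega_B = RPM_A / RPM_B
omega_A/omega_B = 1767 / 391
omega_A/omega_B = 1767/391

1767/391


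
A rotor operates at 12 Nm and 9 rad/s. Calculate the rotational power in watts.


Given: tau = 12 Nm, omega = 9 rad/s
Using P = tau * omega
P = 12 * 9
P = 108 W

108 W


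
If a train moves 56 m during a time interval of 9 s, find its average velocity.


Given: distance d = 56 m, time t = 9 s
Using v = d / t
v = 56 / 9
v = 56/9 m/s

56/9 m/s


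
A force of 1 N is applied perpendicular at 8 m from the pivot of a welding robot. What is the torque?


Given: F = 1 N, r = 8 m, angle = 90 deg (perpendicular)
Using tau = F * r * sin(90)
sin(90) = 1
tau = 1 * 8 * 1
tau = 8 Nm

8 Nm


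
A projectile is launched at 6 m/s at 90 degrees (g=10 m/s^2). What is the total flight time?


Given: v0 = 6 m/s, theta = 90 deg, g = 10 m/s^2
sin(90) = 1
Using T = 2*v0*sin(theta) / g
T = 2*6*1 / 10
T = 12 / 10
T = 6/5 s

6/5 s


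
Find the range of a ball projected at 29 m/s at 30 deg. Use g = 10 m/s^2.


Given: v0 = 29 m/s, theta = 30 deg, g = 10 m/s^2
sin(2*30) = sin(60) = sqrt(3)/2
Using R = v0^2 * sin(2*theta) / g
R = 29^2 * (sqrt(3)/2) / 10
R = 841 * sqrt(3) / 20
R = 841/20*sqrt(3) m

841/20*sqrt(3) m


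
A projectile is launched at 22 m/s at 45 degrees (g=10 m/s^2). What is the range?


Given: v0 = 22 m/s, theta = 45 deg, g = 10 m/s^2
sin(2*45) = sin(90) = 1
Using R = v0^2 * sin(2*theta) / g
R = 22^2 * 1 / 10
R = 484 / 10
R = 242/5 m

242/5 m


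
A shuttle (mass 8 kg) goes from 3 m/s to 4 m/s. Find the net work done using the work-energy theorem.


Given: m = 8 kg, v0 = 3 m/s, v = 4 m/s
Using W = (1/2)*m*(v^2 - v0^2)
v^2 = 4^2 = 16
v0^2 = 3^2 = 9
v^2 - v0^2 = 16 - 9 = 7
W = (1/2)*8*7 = 28 J

28 J


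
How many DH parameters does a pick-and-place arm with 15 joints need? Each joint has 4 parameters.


Given: 15 joints, 4 DH parameters per joint (d, theta, a, alpha)
Total DH parameters = number_of_joints * 4
Total = 15 * 4
Total = 60

60


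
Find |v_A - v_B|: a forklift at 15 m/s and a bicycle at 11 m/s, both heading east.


Given: v_A = 15 m/s east, v_B = 11 m/s east
Both move in the same direction; relative speed = |v_A - v_B|
|15 - 11| = |4|
= 4 m/s

4 m/s


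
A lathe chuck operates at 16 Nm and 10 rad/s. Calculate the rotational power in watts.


Given: tau = 16 Nm, omega = 10 rad/s
Using P = tau * omega
P = 16 * 10
P = 160 W

160 W


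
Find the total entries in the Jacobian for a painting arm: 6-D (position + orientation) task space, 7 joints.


Given: task space dimension = 6, joints = 7
Jacobian is a 6 x 7 matrix
Total entries = rows * columns
Total = 6 * 7
Total = 42

42


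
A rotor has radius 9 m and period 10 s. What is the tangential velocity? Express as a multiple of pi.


Given: radius r = 9 m, period T = 10 s
Using v = 2*pi*r / T
v = 2*pi*9 / 10
v = 18*pi / 10
v = 9/5*pi m/s

9/5*pi m/s


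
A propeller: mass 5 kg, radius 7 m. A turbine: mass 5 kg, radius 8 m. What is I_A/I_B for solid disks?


Given: M1=5 kg, R1=7 m, M2=5 kg, R2=8 m
For a disk: I = (1/2)*M*R^2, so I_A/I_B = (M1*R1^2)/(M2*R2^2)
M1*R1^2 = 5*49 = 245
M2*R2^2 = 5*64 = 320
I_A/I_B = 245/320 = 49/64

49/64


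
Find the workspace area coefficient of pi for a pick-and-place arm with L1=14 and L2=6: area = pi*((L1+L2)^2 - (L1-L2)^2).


Given: L1 = 14, L2 = 6
(L1+L2)^2 = (20)^2 = 400
(L1-L2)^2 = (8)^2 = 64
Difference = 400 - 64 = 336
This equals 4*L1*L2 = 4*14*6 = 336
Workspace area = 336*pi

336


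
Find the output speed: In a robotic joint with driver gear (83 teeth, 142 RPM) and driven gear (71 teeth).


Given: N1 = 83 teeth, w1 = 142 RPM, N2 = 71 teeth
Using N1*w1 = N2*w2
w2 = N1*w1 / N2
w2 = 83*142 / 71
w2 = 11786 / 71
w2 = 166 RPM

166 RPM


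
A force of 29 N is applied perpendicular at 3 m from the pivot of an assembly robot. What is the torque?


Given: F = 29 N, r = 3 m, angle = 90 deg (perpendicular)
Using tau = F * r * sin(90)
sin(90) = 1
tau = 29 * 3 * 1
tau = 87 Nm

87 Nm


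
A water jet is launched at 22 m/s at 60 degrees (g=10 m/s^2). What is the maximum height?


Given: v0 = 22 m/s, theta = 60 deg, g = 10 m/s^2
sin^2(60) = 3/4
Using H = v0^2 * sin^2(theta) / (2*g)
H = 22^2 * 3/4 / (2*10)
H = 484 * 3/4 / 20
H = 363 / 20
H = 363/20 m

363/20 m


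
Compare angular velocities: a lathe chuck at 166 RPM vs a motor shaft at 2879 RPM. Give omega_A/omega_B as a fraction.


Given: RPM_A = 166, RPM_B = 2879
omega = 2*pi*RPM/60, so omega_A/omega_B = RPM_A / RPM_B
omega_A/omega_B = 166 / 2879
omega_A/omega_B = 166/2879

166/2879


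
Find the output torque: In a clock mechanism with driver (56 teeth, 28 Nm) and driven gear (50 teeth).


Given: N1 = 56, N2 = 50, T1 = 28 Nm
Using T2/T1 = N2/N1
T2 = T1 * N2 / N1
T2 = 28 * 50 / 56
T2 = 1400 / 56
T2 = 25 Nm

25 Nm


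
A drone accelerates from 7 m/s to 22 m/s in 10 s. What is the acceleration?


Given: initial velocity v0 = 7 m/s, final velocity v = 22 m/s, time t = 10 s
Using a = (v - v0) / t
a = (22 - 7) / 10
a = 15 / 10
a = 3/2 m/s^2

3/2 m/s^2


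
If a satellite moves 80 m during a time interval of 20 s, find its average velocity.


Given: distance d = 80 m, time t = 20 s
Using v = d / t
v = 80 / 20
v = 4 m/s

4 m/s


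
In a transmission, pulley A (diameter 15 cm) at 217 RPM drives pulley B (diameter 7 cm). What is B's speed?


Given: D1 = 15 cm, w1 = 217 RPM, D2 = 7 cm
Using D1*w1 = D2*w2
w2 = D1*w1 / D2
w2 = 15*217 / 7
w2 = 3255 / 7
w2 = 465 RPM

465 RPM


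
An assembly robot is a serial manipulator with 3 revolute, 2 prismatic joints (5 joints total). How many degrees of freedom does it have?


Given: serial robot with 3 revolute, 2 prismatic joints
DOF contribution per joint type: revolute=1, prismatic=1, spherical=3, fixed=0
DOF = 3*1 + 2*1
DOF = 5

5


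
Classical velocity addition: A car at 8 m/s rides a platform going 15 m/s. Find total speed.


Given: object velocity = 8 m/s, platform velocity = 15 m/s (same direction)
Using classical velocity addition: v_total = v_object + v_platform
v_total = 8 + 15
v_total = 23 m/s

23 m/s


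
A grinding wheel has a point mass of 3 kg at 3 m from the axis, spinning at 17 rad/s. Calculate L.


Given: m = 3 kg, r = 3 m, omega = 17 rad/s
For a point mass: I = m*r^2
I = 3*3^2 = 3*9 = 27
L = I*omega = 27*17
L = 459 kg*m^2/s

459 kg*m^2/s


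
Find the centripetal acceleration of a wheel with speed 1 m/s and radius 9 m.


Given: v = 1 m/s, r = 9 m
Using a_c = v^2 / r
a_c = 1^2 / 9
a_c = 1 / 9
a_c = 1/9 m/s^2

1/9 m/s^2


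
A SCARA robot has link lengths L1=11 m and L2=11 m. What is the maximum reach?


Given: L1 = 11 m, L2 = 11 m
For a 2-link planar arm, max reach = L1 + L2 (fully extended)
Max reach = 11 + 11
Max reach = 22 m

22 m


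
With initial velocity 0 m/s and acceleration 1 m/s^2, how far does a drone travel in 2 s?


Given: v0 = 0 m/s, a = 1 m/s^2, t = 2 s
Using s = v0*t + (1/2)*a*t^2
s = 0*2 + (1/2)*1*2^2
s = 0 + (1/2)*4
s = 0 + 2
s = 2

2 m


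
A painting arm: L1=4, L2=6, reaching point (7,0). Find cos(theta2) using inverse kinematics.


Given: L1 = 4, L2 = 6, target (x, y) = (7, 0)
Using cos(theta2) = (x^2 + y^2 - L1^2 - L2^2) / (2*L1*L2)
x^2 + y^2 = 7^2 + 0 = 49
L1^2 + L2^2 = 16 + 36 = 52
Numerator = 49 - 52 = -3
Denominator = 2*4*6 = 48
cos(theta2) = -3/48 = -1/16

-1/16


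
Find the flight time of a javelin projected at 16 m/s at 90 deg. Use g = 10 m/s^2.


Given: v0 = 16 m/s, theta = 90 deg, g = 10 m/s^2
sin(90) = 1
Using T = 2*v0*sin(theta) / g
T = 2*16*1 / 10
T = 32 / 10
T = 16/5 s

16/5 s


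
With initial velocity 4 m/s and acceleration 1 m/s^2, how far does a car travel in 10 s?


Given: v0 = 4 m/s, a = 1 m/s^2, t = 10 s
Using s = v0*t + (1/2)*a*t^2
s = 4*10 + (1/2)*1*10^2
s = 40 + (1/2)*100
s = 40 + 50
s = 90

90 m


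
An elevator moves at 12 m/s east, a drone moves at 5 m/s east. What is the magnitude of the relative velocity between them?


Given: v_A = 12 m/s east, v_B = 5 m/s east
Both move in the same direction; relative speed = |v_A - v_B|
|12 - 5| = |7|
= 7 m/s

7 m/s


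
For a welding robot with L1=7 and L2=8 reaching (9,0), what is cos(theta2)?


Given: L1 = 7, L2 = 8, target (x, y) = (9, 0)
Using cos(theta2) = (x^2 + y^2 - L1^2 - L2^2) / (2*L1*L2)
x^2 + y^2 = 9^2 + 0 = 81
L1^2 + L2^2 = 49 + 64 = 113
Numerator = 81 - 113 = -32
Denominator = 2*7*8 = 112
cos(theta2) = -32/112 = -2/7

-2/7


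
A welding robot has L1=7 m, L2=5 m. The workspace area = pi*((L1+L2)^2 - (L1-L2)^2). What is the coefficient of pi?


Given: L1 = 7, L2 = 5
(L1+L2)^2 = (12)^2 = 144
(L1-L2)^2 = (2)^2 = 4
Difference = 144 - 4 = 140
This equals 4*L1*L2 = 4*7*5 = 140
Workspace area = 140*pi

140


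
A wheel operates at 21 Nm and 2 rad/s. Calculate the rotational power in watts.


Given: tau = 21 Nm, omega = 2 rad/s
Using P = tau * omega
P = 21 * 2
P = 42 W

42 W


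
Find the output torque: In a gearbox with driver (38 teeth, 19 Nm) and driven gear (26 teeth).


Given: N1 = 38, N2 = 26, T1 = 19 Nm
Using T2/T1 = N2/N1
T2 = T1 * N2 / N1
T2 = 19 * 26 / 38
T2 = 494 / 38
T2 = 13 Nm

13 Nm


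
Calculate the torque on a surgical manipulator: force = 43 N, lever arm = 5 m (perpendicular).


Given: F = 43 N, r = 5 m, angle = 90 deg (perpendicular)
Using tau = F * r * sin(90)
sin(90) = 1
tau = 43 * 5 * 1
tau = 215 Nm

215 Nm


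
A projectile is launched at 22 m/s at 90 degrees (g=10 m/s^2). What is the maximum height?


Given: v0 = 22 m/s, theta = 90 deg, g = 10 m/s^2
sin^2(90) = 1
Using H = v0^2 * sin^2(theta) / (2*g)
H = 22^2 * 1 / (2*10)
H = 484 * 1 / 20
H = 484 / 20
H = 121/5 m

121/5 m


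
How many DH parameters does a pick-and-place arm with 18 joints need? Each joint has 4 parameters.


Given: 18 joints, 4 DH parameters per joint (d, theta, a, alpha)
Total DH parameters = number_of_joints * 4
Total = 18 * 4
Total = 72

72


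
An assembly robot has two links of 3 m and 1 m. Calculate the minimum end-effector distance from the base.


Given: L1 = 3 m, L2 = 1 m
For a 2-link planar arm, min reach = |L1 - L2| (second link folded back)
Min reach = |3 - 1|
Min reach = 2 m

2 m


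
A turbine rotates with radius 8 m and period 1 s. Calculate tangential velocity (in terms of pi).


Given: radius r = 8 m, period T = 1 s
Using v = 2*pi*r / T
v = 2*pi*8 / 1
v = 16*pi / 1
v = 16*pi m/s

16*pi m/s


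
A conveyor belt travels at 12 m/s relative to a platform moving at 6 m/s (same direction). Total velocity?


Given: object velocity = 12 m/s, platform velocity = 6 m/s (same direction)
Using classical velocity addition: v_total = v_object + v_platform
v_total = 12 + 6
v_total = 18 m/s

18 m/s


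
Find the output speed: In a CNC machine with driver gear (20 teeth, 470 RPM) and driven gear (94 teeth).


Given: N1 = 20 teeth, w1 = 470 RPM, N2 = 94 teeth
Using N1*w1 = N2*w2
w2 = N1*w1 / N2
w2 = 20*470 / 94
w2 = 9400 / 94
w2 = 100 RPM

100 RPM


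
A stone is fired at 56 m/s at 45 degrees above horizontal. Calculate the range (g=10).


Given: v0 = 56 m/s, theta = 45 deg, g = 10 m/s^2
sin(2*45) = sin(90) = 1
Using R = v0^2 * sin(2*theta) / g
R = 56^2 * 1 / 10
R = 3136 / 10
R = 1568/5 m

1568/5 m


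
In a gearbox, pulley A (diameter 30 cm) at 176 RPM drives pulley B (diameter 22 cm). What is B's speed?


Given: D1 = 30 cm, w1 = 176 RPM, D2 = 22 cm
Using D1*w1 = D2*w2
w2 = D1*w1 / D2
w2 = 30*176 / 22
w2 = 5280 / 22
w2 = 240 RPM

240 RPM


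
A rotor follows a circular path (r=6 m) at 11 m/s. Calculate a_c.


Given: v = 11 m/s, r = 6 m
Using a_c = v^2 / r
a_c = 11^2 / 6
a_c = 121 / 6
a_c = 121/6 m/s^2

121/6 m/s^2


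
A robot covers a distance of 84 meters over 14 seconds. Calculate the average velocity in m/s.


Given: distance d = 84 m, time t = 14 s
Using v = d / t
v = 84 / 14
v = 6 m/s

6 m/s


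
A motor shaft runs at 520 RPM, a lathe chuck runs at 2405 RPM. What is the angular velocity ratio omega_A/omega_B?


Given: RPM_A = 520, RPM_B = 2405
omega = 2*pi*RPM/60, so omega_A/omega_B = RPM_A / RPM_B
omega_A/omega_B = 520 / 2405
omega_A/omega_B = 8/37

8/37


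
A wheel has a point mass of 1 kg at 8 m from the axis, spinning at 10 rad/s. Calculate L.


Given: m = 1 kg, r = 8 m, omega = 10 rad/s
For a point mass: I = m*r^2
I = 1*8^2 = 1*64 = 64
L = I*omega = 64*10
L = 640 kg*m^2/s

640 kg*m^2/s


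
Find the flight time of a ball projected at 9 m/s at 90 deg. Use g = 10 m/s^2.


Given: v0 = 9 m/s, theta = 90 deg, g = 10 m/s^2
sin(90) = 1
Using T = 2*v0*sin(theta) / g
T = 2*9*1 / 10
T = 18 / 10
T = 9/5 s

9/5 s


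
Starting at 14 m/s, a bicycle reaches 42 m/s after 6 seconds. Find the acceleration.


Given: initial velocity v0 = 14 m/s, final velocity v = 42 m/s, time t = 6 s
Using a = (v - v0) / t
a = (42 - 14) / 6
a = 28 / 6
a = 14/3 m/s^2

14/3 m/s^2


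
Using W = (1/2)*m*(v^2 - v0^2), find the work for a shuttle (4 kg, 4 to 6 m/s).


Given: m = 4 kg, v0 = 4 m/s, v = 6 m/s
Using W = (1/2)*m*(v^2 - v0^2)
v^2 = 6^2 = 36
v0^2 = 4^2 = 16
v^2 - v0^2 = 36 - 16 = 20
W = (1/2)*4*20 = 40 J

40 J


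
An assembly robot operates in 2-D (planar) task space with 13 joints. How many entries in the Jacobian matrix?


Given: task space dimension = 2, joints = 13
Jacobian is a 2 x 13 matrix
Total entries = rows * columns
Total = 2 * 13
Total = 26

26


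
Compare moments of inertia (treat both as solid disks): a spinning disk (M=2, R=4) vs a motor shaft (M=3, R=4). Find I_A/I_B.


Given: M1=2 kg, R1=4 m, M2=3 kg, R2=4 m
For a disk: I = (1/2)*M*R^2, so I_A/I_B = (M1*R1^2)/(M2*R2^2)
M1*R1^2 = 2*16 = 32
M2*R2^2 = 3*16 = 48
I_A/I_B = 32/48 = 2/3

2/3


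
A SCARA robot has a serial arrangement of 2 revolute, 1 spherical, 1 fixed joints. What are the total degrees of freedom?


Given: serial robot with 2 revolute, 1 spherical, 1 fixed joints
DOF contribution per joint type: revolute=1, prismatic=1, spherical=3, fixed=0
DOF = 2*1 + 1*3 + 1*0
DOF = 5

5


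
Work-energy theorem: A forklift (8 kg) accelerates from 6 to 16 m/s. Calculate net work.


Given: m = 8 kg, v0 = 6 m/s, v = 16 m/s
Using W = (1/2)*m*(v^2 - v0^2)
v^2 = 16^2 = 256
v0^2 = 6^2 = 36
v^2 - v0^2 = 256 - 36 = 220
W = (1/2)*8*220 = 880 J

880 J


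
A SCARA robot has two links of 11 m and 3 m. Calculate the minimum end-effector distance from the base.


Given: L1 = 11 m, L2 = 3 m
For a 2-link planar arm, min reach = |L1 - L2| (second link folded back)
Min reach = |11 - 3|
Min reach = 8 m

8 m


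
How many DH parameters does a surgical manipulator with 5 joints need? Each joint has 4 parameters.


Given: 5 joints, 4 DH parameters per joint (d, theta, a, alpha)
Total DH parameters = number_of_joints * 4
Total = 5 * 4
Total = 20

20


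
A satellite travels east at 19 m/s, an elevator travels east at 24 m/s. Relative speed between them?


Given: v_A = 19 m/s east, v_B = 24 m/s east
Both move in the same direction; relative speed = |v_A - v_B|
|19 - 24| = |-5|
= 5 m/s

5 m/s


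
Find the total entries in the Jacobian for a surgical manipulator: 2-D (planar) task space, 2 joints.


Given: task space dimension = 2, joints = 2
Jacobian is a 2 x 2 matrix
Total entries = rows * columns
Total = 2 * 2
Total = 4

4
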